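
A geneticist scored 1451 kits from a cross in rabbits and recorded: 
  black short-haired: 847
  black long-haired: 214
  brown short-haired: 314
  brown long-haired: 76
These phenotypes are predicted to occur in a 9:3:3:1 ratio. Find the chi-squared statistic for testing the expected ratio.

Total ratio parts = 16. Expected numbers out of 1451:
  black short-haired: 1451 × 9/16 = 816.1875
  black long-haired: 1451 × 3/16 = 272.0625
  brown short-haired: 1451 × 3/16 = 272.0625
  brown long-haired: 1451 × 1/16 = 90.6875
χ² = Σ (O − E)² / E
  black short-haired: (847 − 816.1875)² / 816.1875 = 1.1632
  black long-haired: (214 − 272.0625)² / 272.0625 = 12.3915
  brown short-haired: (314 − 272.0625)² / 272.0625 = 6.4645
  brown long-haired: (76 − 90.6875)² / 90.6875 = 2.3787
χ² = 1.1632 + 12.3915 + 6.4645 + 2.3787 = 22.3979 ≈ 22.398

22.398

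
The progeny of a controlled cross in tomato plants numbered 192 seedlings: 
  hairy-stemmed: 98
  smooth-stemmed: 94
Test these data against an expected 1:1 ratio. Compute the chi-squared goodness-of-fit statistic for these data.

0.083

Under the 1:1 hypothesis (Σ ratio = 2, N = 192):
  hairy-stemmed: 192 × 1/2 = 96
  smooth-stemmed: 192 × 1/2 = 96
χ² = Σ (O − E)² / E
  hairy-stemmed: (98 − 96)² / 96 = 0.0417
  smooth-stemmed: (94 − 96)² / 96 = 0.0417
χ² = 0.0417 + 0.0417 = 0.0834 ≈ 0.083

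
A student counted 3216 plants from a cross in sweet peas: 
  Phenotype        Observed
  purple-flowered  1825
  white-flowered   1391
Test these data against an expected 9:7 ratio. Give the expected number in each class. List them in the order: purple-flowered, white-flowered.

1809, 1407

Expected counts for N = 3216 under a 9:7 ratio (total parts = 16):
  purple-flowered: 3216 × 9/16 = 1809
  white-flowered: 3216 × 7/16 = 1407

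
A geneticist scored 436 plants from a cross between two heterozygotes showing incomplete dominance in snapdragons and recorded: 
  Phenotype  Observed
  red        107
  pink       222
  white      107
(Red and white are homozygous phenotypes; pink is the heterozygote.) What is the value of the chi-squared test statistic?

With incomplete dominance, a heterozygote × heterozygote cross gives a 1:2:1 phenotypic ratio.
Total ratio parts = 4. Expected numbers out of 436:
  red: 436 × 1/4 = 109
  pink: 436 × 2/4 = 218
  white: 436 × 1/4 = 109
χ² = Σ (O − E)² / E
  red: (107 − 109)² / 109 = 0.0367
  pink: (222 − 218)² / 218 = 0.0734
  white: (107 − 109)² / 109 = 0.0367
χ² = 0.0367 + 0.0734 + 0.0367 = 0.1468 ≈ 0.147

0.147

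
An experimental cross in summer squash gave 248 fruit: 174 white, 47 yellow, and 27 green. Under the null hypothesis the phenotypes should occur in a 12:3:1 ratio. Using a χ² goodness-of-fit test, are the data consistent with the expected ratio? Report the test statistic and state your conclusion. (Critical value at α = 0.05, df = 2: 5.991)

9.312; not consistent

Expected counts for N = 248 under a 12:3:1 ratio (total parts = 16):
  white: 248 × 12/16 = 186
  yellow: 248 × 3/16 = 46.5
  green: 248 × 1/16 = 15.5
χ² = Σ (O − E)² / E
  white: (174 − 186)² / 186 = 0.7742
  yellow: (47 − 46.5)² / 46.5 = 0.0054
  green: (27 − 15.5)² / 15.5 = 8.5323
χ² = 0.7742 + 0.0054 + 8.5323 = 9.3119 ≈ 9.312
Degrees of freedom = 3 − 1 = 2; critical value at α = 0.05 is 5.991.
Since 9.312 > 5.991, we reject the null hypothesis — the data do not fit the 12:3:1 ratio.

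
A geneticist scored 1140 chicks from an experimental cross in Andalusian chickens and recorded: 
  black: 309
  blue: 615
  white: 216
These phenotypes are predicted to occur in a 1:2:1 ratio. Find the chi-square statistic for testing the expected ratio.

22.279

Expected counts for N = 1140 under a 1:2:1 ratio (total parts = 4):
  black: 1140 × 1/4 = 285
  blue: 1140 × 2/4 = 570
  white: 1140 × 1/4 = 285
χ² = Σ (O − E)² / E
  black: (309 − 285)² / 285 = 2.0211
  blue: (615 − 570)² / 570 = 3.5526
  white: (216 − 285)² / 285 = 16.7053
χ² = 2.0211 + 3.5526 + 16.7053 = 22.279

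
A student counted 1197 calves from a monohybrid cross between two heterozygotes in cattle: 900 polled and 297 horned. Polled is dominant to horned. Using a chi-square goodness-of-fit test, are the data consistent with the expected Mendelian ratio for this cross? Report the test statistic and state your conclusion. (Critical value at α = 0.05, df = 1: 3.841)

For a monohybrid cross between heterozygotes with complete dominance, the expected phenotypic ratio is 3:1.
The 3:1 ratio has 4 parts, so with N = 1197 the expected counts are:
  polled: 1197 × 3/4 = 897.75
  horned: 1197 × 1/4 = 299.25
χ² = Σ (O − E)² / E
  polled: (900 − 897.75)² / 897.75 = 0.0056
  horned: (297 − 299.25)² / 299.25 = 0.0169
χ² = 0.0056 + 0.0169 = 0.0225 ≈ 0.023
Degrees of freedom = 2 − 1 = 1; critical value at α = 0.05 is 3.841.
Since 0.023 < 3.841, we fail to reject the null hypothesis — the data are consistent with the 3:1 ratio.

0.023; consistent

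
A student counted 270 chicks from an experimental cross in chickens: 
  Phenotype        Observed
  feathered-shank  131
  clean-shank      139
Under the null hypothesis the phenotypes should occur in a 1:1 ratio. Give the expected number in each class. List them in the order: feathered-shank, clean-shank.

135, 135

Expected counts for N = 270 under a 1:1 ratio (total parts = 2):
  feathered-shank: 270 × 1/2 = 135
  clean-shank: 270 × 1/2 = 135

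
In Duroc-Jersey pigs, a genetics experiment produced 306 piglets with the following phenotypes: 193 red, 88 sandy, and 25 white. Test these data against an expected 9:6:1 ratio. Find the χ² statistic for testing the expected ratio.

10.572

Expected counts for N = 306 under a 9:6:1 ratio (total parts = 16):
  red: 306 × 9/16 = 172.125
  sandy: 306 × 6/16 = 114.75
  white: 306 × 1/16 = 19.125
χ² = Σ (O − E)² / E
  red: (193 − 172.125)² / 172.125 = 2.5317
  sandy: (88 − 114.75)² / 114.75 = 6.2358
  white: (25 − 19.125)² / 19.125 = 1.8047
χ² = 2.5317 + 6.2358 + 1.8047 = 10.5722 ≈ 10.572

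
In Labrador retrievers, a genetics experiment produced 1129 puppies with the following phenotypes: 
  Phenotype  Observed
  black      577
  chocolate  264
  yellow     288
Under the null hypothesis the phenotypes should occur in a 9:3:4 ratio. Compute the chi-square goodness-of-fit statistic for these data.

Under the 9:3:4 hypothesis (Σ ratio = 16, N = 1129):
  black: 1129 × 9/16 = 635.0625
  chocolate: 1129 × 3/16 = 211.6875
  yellow: 1129 × 4/16 = 282.25
χ² = Σ (O − E)² / E
  black: (577 − 635.0625)² / 635.0625 = 5.3085
  chocolate: (264 − 211.6875)² / 211.6875 = 12.9275
  yellow: (288 − 282.25)² / 282.25 = 0.1171
χ² = 5.3085 + 12.9275 + 0.1171 = 18.3531 ≈ 18.353

18.353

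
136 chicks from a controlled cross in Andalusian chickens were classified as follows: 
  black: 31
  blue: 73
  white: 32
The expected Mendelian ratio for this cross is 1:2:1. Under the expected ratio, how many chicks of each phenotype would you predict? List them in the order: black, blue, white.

34, 68, 34

Total ratio parts = 4. Expected numbers out of 136:
  black: 136 × 1/4 = 34
  blue: 136 × 2/4 = 68
  white: 136 × 1/4 = 34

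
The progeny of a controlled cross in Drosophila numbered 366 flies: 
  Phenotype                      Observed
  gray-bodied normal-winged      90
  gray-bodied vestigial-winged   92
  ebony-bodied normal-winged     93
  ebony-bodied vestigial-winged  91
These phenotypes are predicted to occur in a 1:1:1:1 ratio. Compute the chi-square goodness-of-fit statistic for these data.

0.055

The 1:1:1:1 ratio has 4 parts, so with N = 366 the expected counts are:
  gray-bodied normal-winged: 366 × 1/4 = 91.5
  gray-bodied vestigial-winged: 366 × 1/4 = 91.5
  ebony-bodied normal-winged: 366 × 1/4 = 91.5
  ebony-bodied vestigial-winged: 366 × 1/4 = 91.5
χ² = Σ (O − E)² / E
  gray-bodied normal-winged: (90 − 91.5)² / 91.5 = 0.0246
  gray-bodied vestigial-winged: (92 − 91.5)² / 91.5 = 0.0027
  ebony-bodied normal-winged: (93 − 91.5)² / 91.5 = 0.0246
  ebony-bodied vestigial-winged: (91 − 91.5)² / 91.5 = 0.0027
χ² = 0.0246 + 0.0027 + 0.0246 + 0.0027 = 0.0546 ≈ 0.055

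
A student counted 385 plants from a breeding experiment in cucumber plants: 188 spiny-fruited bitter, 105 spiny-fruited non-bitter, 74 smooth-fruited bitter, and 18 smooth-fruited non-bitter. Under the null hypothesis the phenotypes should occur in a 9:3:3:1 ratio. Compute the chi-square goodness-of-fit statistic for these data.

20.255

Expected counts for N = 385 under a 9:3:3:1 ratio (total parts = 16):
  spiny-fruited bitter: 385 × 9/16 = 216.5625
  spiny-fruited non-bitter: 385 × 3/16 = 72.1875
  smooth-fruited bitter: 385 × 3/16 = 72.1875
  smooth-fruited non-bitter: 385 × 1/16 = 24.0625
χ² = Σ (O − E)² / E
  spiny-fruited bitter: (188 − 216.5625)² / 216.5625 = 3.7671
  spiny-fruited non-bitter: (105 − 72.1875)² / 72.1875 = 14.9148
  smooth-fruited bitter: (74 − 72.1875)² / 72.1875 = 0.0455
  smooth-fruited non-bitter: (18 − 24.0625)² / 24.0625 = 1.5274
χ² = 3.7671 + 14.9148 + 0.0455 + 1.5274 = 20.2548 ≈ 20.255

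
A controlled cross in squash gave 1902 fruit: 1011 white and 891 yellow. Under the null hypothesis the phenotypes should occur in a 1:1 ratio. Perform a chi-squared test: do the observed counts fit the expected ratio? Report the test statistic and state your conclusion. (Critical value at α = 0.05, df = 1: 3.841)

The 1:1 ratio has 2 parts, so with N = 1902 the expected counts are:
  white: 1902 × 1/2 = 951
  yellow: 1902 × 1/2 = 951
χ² = Σ (O − E)² / E
  white: (1011 − 951)² / 951 = 3.7855
  yellow: (891 − 951)² / 951 = 3.7855
χ² = 3.7855 + 3.7855 = 7.571
Degrees of freedom = 2 − 1 = 1; critical value at α = 0.05 is 3.841.
Since 7.571 > 3.841, we reject the null hypothesis — the data do not fit the 1:1 ratio.

7.571; not consistent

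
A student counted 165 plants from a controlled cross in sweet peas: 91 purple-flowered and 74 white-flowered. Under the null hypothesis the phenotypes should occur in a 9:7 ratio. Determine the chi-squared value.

The 9:7 ratio has 16 parts, so with N = 165 the expected counts are:
  purple-flowered: 165 × 9/16 = 92.8125
  white-flowered: 165 × 7/16 = 72.1875
χ² = Σ (O − E)² / E
  purple-flowered: (91 − 92.8125)² / 92.8125 = 0.0354
  white-flowered: (74 − 72.1875)² / 72.1875 = 0.0455
χ² = 0.0354 + 0.0455 = 0.0809 ≈ 0.081

0.081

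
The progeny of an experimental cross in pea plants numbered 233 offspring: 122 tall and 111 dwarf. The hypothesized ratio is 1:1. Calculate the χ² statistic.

Under the 1:1 hypothesis (Σ ratio = 2, N = 233):
  tall: 233 × 1/2 = 116.5
  dwarf: 233 × 1/2 = 116.5
χ² = Σ (O − E)² / E
  tall: (122 − 116.5)² / 116.5 = 0.2597
  dwarf: (111 − 116.5)² / 116.5 = 0.2597
χ² = 0.2597 + 0.2597 = 0.5194 ≈ 0.519

0.519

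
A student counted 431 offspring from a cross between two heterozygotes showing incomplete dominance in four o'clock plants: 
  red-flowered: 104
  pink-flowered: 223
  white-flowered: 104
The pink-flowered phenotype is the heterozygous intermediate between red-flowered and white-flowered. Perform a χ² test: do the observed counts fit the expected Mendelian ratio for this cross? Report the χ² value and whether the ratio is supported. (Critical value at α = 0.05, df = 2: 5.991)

With incomplete dominance, a heterozygote × heterozygote cross gives a 1:2:1 phenotypic ratio.
Total ratio parts = 4. Expected numbers out of 431:
  red-flowered: 431 × 1/4 = 107.75
  pink-flowered: 431 × 2/4 = 215.5
  white-flowered: 431 × 1/4 = 107.75
χ² = Σ (O − E)² / E
  red-flowered: (104 − 107.75)² / 107.75 = 0.1305
  pink-flowered: (223 − 215.5)² / 215.5 = 0.2610
  white-flowered: (104 − 107.75)² / 107.75 = 0.1305
χ² = 0.1305 + 0.2610 + 0.1305 = 0.522
Degrees of freedom = 3 − 1 = 2; critical value at α = 0.05 is 5.991.
Since 0.522 < 5.991, we fail to reject the null hypothesis — the data are consistent with the 1:2:1 ratio.

0.522; consistent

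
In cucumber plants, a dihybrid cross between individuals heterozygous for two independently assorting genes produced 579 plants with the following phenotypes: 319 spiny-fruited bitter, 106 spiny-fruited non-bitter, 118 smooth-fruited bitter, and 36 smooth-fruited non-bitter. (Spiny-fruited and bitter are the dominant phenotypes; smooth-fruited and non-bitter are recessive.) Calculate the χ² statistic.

1.019

A dihybrid F₂ with independent assortment and complete dominance at both loci gives a 9:3:3:1 phenotypic ratio.
The 9:3:3:1 ratio has 16 parts, so with N = 579 the expected counts are:
  spiny-fruited bitter: 579 × 9/16 = 325.6875
  spiny-fruited non-bitter: 579 × 3/16 = 108.5625
  smooth-fruited bitter: 579 × 3/16 = 108.5625
  smooth-fruited non-bitter: 579 × 1/16 = 36.1875
χ² = Σ (O − E)² / E
  spiny-fruited bitter: (319 − 325.6875)² / 325.6875 = 0.1373
  spiny-fruited non-bitter: (106 − 108.5625)² / 108.5625 = 0.0605
  smooth-fruited bitter: (118 − 108.5625)² / 108.5625 = 0.8204
  smooth-fruited non-bitter: (36 − 36.1875)² / 36.1875 = 0.0010
χ² = 0.1373 + 0.0605 + 0.8204 + 0.0010 = 1.0192 ≈ 1.019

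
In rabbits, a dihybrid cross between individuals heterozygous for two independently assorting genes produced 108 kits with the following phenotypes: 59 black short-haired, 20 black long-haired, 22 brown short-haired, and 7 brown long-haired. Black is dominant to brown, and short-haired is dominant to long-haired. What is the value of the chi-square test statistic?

A dihybrid F₂ with independent assortment and complete dominance at both loci gives a 9:3:3:1 phenotypic ratio.
Total ratio parts = 16. Expected numbers out of 108:
  black short-haired: 108 × 9/16 = 60.75
  black long-haired: 108 × 3/16 = 20.25
  brown short-haired: 108 × 3/16 = 20.25
  brown long-haired: 108 × 1/16 = 6.75
χ² = Σ (O − E)² / E
  black short-haired: (59 − 60.75)² / 60.75 = 0.0504
  black long-haired: (20 − 20.25)² / 20.25 = 0.0031
  brown short-haired: (22 − 20.25)² / 20.25 = 0.1512
  brown long-haired: (7 − 6.75)² / 6.75 = 0.0093
χ² = 0.0504 + 0.0031 + 0.1512 + 0.0093 = 0.214

0.214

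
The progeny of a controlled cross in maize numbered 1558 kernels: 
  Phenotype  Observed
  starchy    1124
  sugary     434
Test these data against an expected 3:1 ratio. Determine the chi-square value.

6.779

The 3:1 ratio has 4 parts, so with N = 1558 the expected counts are:
  starchy: 1558 × 3/4 = 1168.5
  sugary: 1558 × 1/4 = 389.5
χ² = Σ (O − E)² / E
  starchy: (1124 − 1168.5)² / 1168.5 = 1.6947
  sugary: (434 − 389.5)² / 389.5 = 5.0841
χ² = 1.6947 + 5.0841 = 6.7788 ≈ 6.779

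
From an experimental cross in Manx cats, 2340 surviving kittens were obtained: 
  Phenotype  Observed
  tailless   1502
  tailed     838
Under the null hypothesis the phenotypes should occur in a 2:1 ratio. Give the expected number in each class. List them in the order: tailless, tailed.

The 2:1 ratio has 3 parts, so with N = 2340 the expected counts are:
  tailless: 2340 × 2/3 = 1560
  tailed: 2340 × 1/3 = 780

1560, 780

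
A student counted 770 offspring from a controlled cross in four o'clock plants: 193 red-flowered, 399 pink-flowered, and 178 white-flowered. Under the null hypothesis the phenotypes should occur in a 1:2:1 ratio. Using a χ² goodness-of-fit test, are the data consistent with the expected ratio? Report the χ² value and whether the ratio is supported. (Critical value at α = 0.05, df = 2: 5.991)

Total ratio parts = 4. Expected numbers out of 770:
  red-flowered: 770 × 1/4 = 192.5
  pink-flowered: 770 × 2/4 = 385
  white-flowered: 770 × 1/4 = 192.5
χ² = Σ (O − E)² / E
  red-flowered: (193 − 192.5)² / 192.5 = 0.0013
  pink-flowered: (399 − 385)² / 385 = 0.5091
  white-flowered: (178 − 192.5)² / 192.5 = 1.0922
χ² = 0.0013 + 0.5091 + 1.0922 = 1.6026 ≈ 1.603
Degrees of freedom = 3 − 1 = 2; critical value at α = 0.05 is 5.991.
Since 1.603 < 5.991, we fail to reject the null hypothesis — the data are consistent with the 1:2:1 ratio.

1.603; consistent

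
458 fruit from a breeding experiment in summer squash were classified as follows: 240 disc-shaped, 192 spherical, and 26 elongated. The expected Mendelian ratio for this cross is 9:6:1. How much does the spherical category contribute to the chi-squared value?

The 9:6:1 ratio has 16 parts, so with N = 458 the expected counts are:
  disc-shaped: 458 × 9/16 = 257.625
  spherical: 458 × 6/16 = 171.75
  elongated: 458 × 1/16 = 28.625
Contribution of spherical: (192 − 171.75)² / 171.75 = 2.3876

2.388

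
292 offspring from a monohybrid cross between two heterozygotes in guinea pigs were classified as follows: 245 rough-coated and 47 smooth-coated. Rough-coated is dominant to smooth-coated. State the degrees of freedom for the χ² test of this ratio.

1

For a monohybrid cross between heterozygotes with complete dominance, the expected phenotypic ratio is 3:1.
A goodness-of-fit test with 2 phenotype classes has df = 2 − 1 = 1.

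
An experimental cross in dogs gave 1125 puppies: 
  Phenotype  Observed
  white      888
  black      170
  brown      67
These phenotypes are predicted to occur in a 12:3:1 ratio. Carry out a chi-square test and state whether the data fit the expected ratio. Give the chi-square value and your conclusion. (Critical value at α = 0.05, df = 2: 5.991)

10.422; not consistent

Total ratio parts = 16. Expected numbers out of 1125:
  white: 1125 × 12/16 = 843.75
  black: 1125 × 3/16 = 210.9375
  brown: 1125 × 1/16 = 70.3125
χ² = Σ (O − E)² / E
  white: (888 − 843.75)² / 843.75 = 2.3207
  black: (170 − 210.9375)² / 210.9375 = 7.9449
  brown: (67 − 70.3125)² / 70.3125 = 0.1561
χ² = 2.3207 + 7.9449 + 0.1561 = 10.4217 ≈ 10.422
Degrees of freedom = 3 − 1 = 2; critical value at α = 0.05 is 5.991.
Since 10.422 > 5.991, we reject the null hypothesis — the data do not fit the 12:3:1 ratio.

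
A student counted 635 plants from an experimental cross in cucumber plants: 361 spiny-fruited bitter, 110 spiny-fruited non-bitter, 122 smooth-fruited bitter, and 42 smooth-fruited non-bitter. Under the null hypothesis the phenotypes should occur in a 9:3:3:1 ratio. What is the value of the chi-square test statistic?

Expected counts for N = 635 under a 9:3:3:1 ratio (total parts = 16):
  spiny-fruited bitter: 635 × 9/16 = 357.1875
  spiny-fruited non-bitter: 635 × 3/16 = 119.0625
  smooth-fruited bitter: 635 × 3/16 = 119.0625
  smooth-fruited non-bitter: 635 × 1/16 = 39.6875
χ² = Σ (O − E)² / E
  spiny-fruited bitter: (361 − 357.1875)² / 357.1875 = 0.0407
  spiny-fruited non-bitter: (110 − 119.0625)² / 119.0625 = 0.6898
  smooth-fruited bitter: (122 − 119.0625)² / 119.0625 = 0.0725
  smooth-fruited non-bitter: (42 − 39.6875)² / 39.6875 = 0.1347
χ² = 0.0407 + 0.6898 + 0.0725 + 0.1347 = 0.9377 ≈ 0.938

0.938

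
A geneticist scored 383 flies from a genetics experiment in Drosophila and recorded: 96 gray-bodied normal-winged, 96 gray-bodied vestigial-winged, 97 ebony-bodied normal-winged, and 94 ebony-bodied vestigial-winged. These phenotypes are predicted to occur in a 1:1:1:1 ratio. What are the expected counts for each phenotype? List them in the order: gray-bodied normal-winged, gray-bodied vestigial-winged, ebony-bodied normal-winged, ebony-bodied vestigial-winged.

95.75, 95.75, 95.75, 95.75

Total ratio parts = 4. Expected numbers out of 383:
  gray-bodied normal-winged: 383 × 1/4 = 95.75
  gray-bodied vestigial-winged: 383 × 1/4 = 95.75
  ebony-bodied normal-winged: 383 × 1/4 = 95.75
  ebony-bodied vestigial-winged: 383 × 1/4 = 95.75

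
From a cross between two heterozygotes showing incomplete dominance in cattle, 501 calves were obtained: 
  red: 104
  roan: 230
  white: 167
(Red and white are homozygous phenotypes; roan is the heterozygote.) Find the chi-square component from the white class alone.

13.917

With incomplete dominance, a heterozygote × heterozygote cross gives a 1:2:1 phenotypic ratio.
Total ratio parts = 4. Expected numbers out of 501:
  red: 501 × 1/4 = 125.25
  roan: 501 × 2/4 = 250.5
  white: 501 × 1/4 = 125.25
Contribution of white: (167 − 125.25)² / 125.25 = 13.9167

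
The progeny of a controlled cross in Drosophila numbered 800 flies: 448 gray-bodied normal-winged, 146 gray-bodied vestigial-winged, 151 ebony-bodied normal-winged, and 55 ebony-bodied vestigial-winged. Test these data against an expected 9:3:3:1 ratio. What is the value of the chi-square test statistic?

The 9:3:3:1 ratio has 16 parts, so with N = 800 the expected counts are:
  gray-bodied normal-winged: 800 × 9/16 = 450
  gray-bodied vestigial-winged: 800 × 3/16 = 150
  ebony-bodied normal-winged: 800 × 3/16 = 150
  ebony-bodied vestigial-winged: 800 × 1/16 = 50
χ² = Σ (O − E)² / E
  gray-bodied normal-winged: (448 − 450)² / 450 = 0.0089
  gray-bodied vestigial-winged: (146 − 150)² / 150 = 0.1067
  ebony-bodied normal-winged: (151 − 150)² / 150 = 0.0067
  ebony-bodied vestigial-winged: (55 − 50)² / 50 = 0.5000
χ² = 0.0089 + 0.1067 + 0.0067 + 0.5000 = 0.6223 ≈ 0.622

0.622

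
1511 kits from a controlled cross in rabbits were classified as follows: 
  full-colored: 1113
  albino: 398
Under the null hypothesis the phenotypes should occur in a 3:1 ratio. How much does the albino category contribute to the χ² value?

1.086

Under the 3:1 hypothesis (Σ ratio = 4, N = 1511):
  full-colored: 1511 × 3/4 = 1133.25
  albino: 1511 × 1/4 = 377.75
Contribution of albino: (398 − 377.75)² / 377.75 = 1.0855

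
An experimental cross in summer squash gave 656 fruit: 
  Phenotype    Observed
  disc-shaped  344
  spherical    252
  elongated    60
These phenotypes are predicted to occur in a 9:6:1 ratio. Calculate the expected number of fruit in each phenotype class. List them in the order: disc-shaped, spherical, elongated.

369, 246, 41

The 9:6:1 ratio has 16 parts, so with N = 656 the expected counts are:
  disc-shaped: 656 × 9/16 = 369
  spherical: 656 × 6/16 = 246
  elongated: 656 × 1/16 = 41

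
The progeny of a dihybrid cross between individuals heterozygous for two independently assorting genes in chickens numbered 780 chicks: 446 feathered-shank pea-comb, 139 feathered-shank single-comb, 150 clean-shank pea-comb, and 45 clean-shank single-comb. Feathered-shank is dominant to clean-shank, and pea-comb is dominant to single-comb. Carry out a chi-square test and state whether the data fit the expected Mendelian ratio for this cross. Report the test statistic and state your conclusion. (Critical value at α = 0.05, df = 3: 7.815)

A dihybrid F₂ with independent assortment and complete dominance at both loci gives a 9:3:3:1 phenotypic ratio.
Expected counts for N = 780 under a 9:3:3:1 ratio (total parts = 16):
  feathered-shank pea-comb: 780 × 9/16 = 438.75
  feathered-shank single-comb: 780 × 3/16 = 146.25
  clean-shank pea-comb: 780 × 3/16 = 146.25
  clean-shank single-comb: 780 × 1/16 = 48.75
χ² = Σ (O − E)² / E
  feathered-shank pea-comb: (446 − 438.75)² / 438.75 = 0.1198
  feathered-shank single-comb: (139 − 146.25)² / 146.25 = 0.3594
  clean-shank pea-comb: (150 − 146.25)² / 146.25 = 0.0962
  clean-shank single-comb: (45 − 48.75)² / 48.75 = 0.2885
χ² = 0.1198 + 0.3594 + 0.0962 + 0.2885 = 0.8639 ≈ 0.864
Degrees of freedom = 4 − 1 = 3; critical value at α = 0.05 is 7.815.
Since 0.864 < 7.815, we fail to reject the null hypothesis — the data are consistent with the 9:3:3:1 ratio.

0.864; consistent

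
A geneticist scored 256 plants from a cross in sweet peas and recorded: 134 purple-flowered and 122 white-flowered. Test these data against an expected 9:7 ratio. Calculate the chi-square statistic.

Under the 9:7 hypothesis (Σ ratio = 16, N = 256):
  purple-flowered: 256 × 9/16 = 144
  white-flowered: 256 × 7/16 = 112
χ² = Σ (O − E)² / E
  purple-flowered: (134 − 144)² / 144 = 0.6944
  white-flowered: (122 − 112)² / 112 = 0.8929
χ² = 0.6944 + 0.8929 = 1.5873 ≈ 1.587

1.587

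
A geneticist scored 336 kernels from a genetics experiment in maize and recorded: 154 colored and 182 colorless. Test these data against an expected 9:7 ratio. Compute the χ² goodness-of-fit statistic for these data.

The 9:7 ratio has 16 parts, so with N = 336 the expected counts are:
  colored: 336 × 9/16 = 189
  colorless: 336 × 7/16 = 147
χ² = Σ (O − E)² / E
  colored: (154 − 189)² / 189 = 6.4815
  colorless: (182 − 147)² / 147 = 8.3333
χ² = 6.4815 + 8.3333 = 14.8148 ≈ 14.815

14.815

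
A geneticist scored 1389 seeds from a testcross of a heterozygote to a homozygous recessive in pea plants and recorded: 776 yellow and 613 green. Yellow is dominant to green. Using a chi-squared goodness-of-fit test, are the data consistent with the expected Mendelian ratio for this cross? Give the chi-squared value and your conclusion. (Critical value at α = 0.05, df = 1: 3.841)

19.128; not consistent

A testcross of a heterozygote (Aa × aa) gives a 1:1 phenotypic ratio.
The 1:1 ratio has 2 parts, so with N = 1389 the expected counts are:
  yellow: 1389 × 1/2 = 694.5
  green: 1389 × 1/2 = 694.5
χ² = Σ (O − E)² / E
  yellow: (776 − 694.5)² / 694.5 = 9.5641
  green: (613 − 694.5)² / 694.5 = 9.5641
χ² = 9.5641 + 9.5641 = 19.1282 ≈ 19.128
Degrees of freedom = 2 − 1 = 1; critical value at α = 0.05 is 3.841.
Since 19.128 > 3.841, we reject the null hypothesis — the data do not fit the 1:1 ratio.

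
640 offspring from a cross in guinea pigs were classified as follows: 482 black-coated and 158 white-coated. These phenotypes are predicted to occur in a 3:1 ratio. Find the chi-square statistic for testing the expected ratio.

0.033

Expected counts for N = 640 under a 3:1 ratio (total parts = 4):
  black-coated: 640 × 3/4 = 480
  white-coated: 640 × 1/4 = 160
χ² = Σ (O − E)² / E
  black-coated: (482 − 480)² / 480 = 0.0083
  white-coated: (158 − 160)² / 160 = 0.0250
χ² = 0.0083 + 0.0250 = 0.0333 ≈ 0.033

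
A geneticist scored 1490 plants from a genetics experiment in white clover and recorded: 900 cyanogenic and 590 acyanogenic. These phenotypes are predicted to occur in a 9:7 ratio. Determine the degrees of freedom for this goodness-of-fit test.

1

A goodness-of-fit test with 2 phenotype classes has df = 2 − 1 = 1.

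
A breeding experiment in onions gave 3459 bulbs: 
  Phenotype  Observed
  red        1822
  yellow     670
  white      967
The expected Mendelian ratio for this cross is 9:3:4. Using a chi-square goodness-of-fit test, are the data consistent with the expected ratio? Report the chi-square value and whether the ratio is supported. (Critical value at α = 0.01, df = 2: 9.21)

Under the 9:3:4 hypothesis (Σ ratio = 16, N = 3459):
  red: 3459 × 9/16 = 1945.6875
  yellow: 3459 × 3/16 = 648.5625
  white: 3459 × 4/16 = 864.75
χ² = Σ (O − E)² / E
  red: (1822 − 1945.6875)² / 1945.6875 = 7.8628
  yellow: (670 − 648.5625)² / 648.5625 = 0.7086
  white: (967 − 864.75)² / 864.75 = 12.0903
χ² = 7.8628 + 0.7086 + 12.0903 = 20.6617 ≈ 20.662
Degrees of freedom = 3 − 1 = 2; critical value at α = 0.01 is 9.21.
Since 20.662 > 9.21, we reject the null hypothesis — the data do not fit the 9:3:4 ratio.

20.662; not consistent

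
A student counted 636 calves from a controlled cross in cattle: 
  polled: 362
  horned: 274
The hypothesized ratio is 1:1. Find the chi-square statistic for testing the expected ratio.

The 1:1 ratio has 2 parts, so with N = 636 the expected counts are:
  polled: 636 × 1/2 = 318
  horned: 636 × 1/2 = 318
χ² = Σ (O − E)² / E
  polled: (362 − 318)² / 318 = 6.0881
  horned: (274 − 318)² / 318 = 6.0881
χ² = 6.0881 + 6.0881 = 12.1762 ≈ 12.176

12.176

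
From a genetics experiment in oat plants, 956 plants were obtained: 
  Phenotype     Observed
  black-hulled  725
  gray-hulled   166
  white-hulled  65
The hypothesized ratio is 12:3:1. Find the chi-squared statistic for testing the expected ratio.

The 12:3:1 ratio has 16 parts, so with N = 956 the expected counts are:
  black-hulled: 956 × 12/16 = 717
  gray-hulled: 956 × 3/16 = 179.25
  white-hulled: 956 × 1/16 = 59.75
χ² = Σ (O − E)² / E
  black-hulled: (725 − 717)² / 717 = 0.0893
  gray-hulled: (166 − 179.25)² / 179.25 = 0.9794
  white-hulled: (65 − 59.75)² / 59.75 = 0.4613
χ² = 0.0893 + 0.9794 + 0.4613 = 1.530

1.530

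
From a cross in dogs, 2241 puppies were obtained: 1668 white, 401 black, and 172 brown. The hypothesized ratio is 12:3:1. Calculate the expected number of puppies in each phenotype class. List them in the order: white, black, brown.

1680.75, 420.1875, 140.0625

Total ratio parts = 16. Expected numbers out of 2241:
  white: 2241 × 12/16 = 1680.75
  black: 2241 × 3/16 = 420.1875
  brown: 2241 × 1/16 = 140.0625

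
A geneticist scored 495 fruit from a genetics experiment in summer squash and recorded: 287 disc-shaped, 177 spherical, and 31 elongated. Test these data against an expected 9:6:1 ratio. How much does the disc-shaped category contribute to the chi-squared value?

0.263

Expected counts for N = 495 under a 9:6:1 ratio (total parts = 16):
  disc-shaped: 495 × 9/16 = 278.4375
  spherical: 495 × 6/16 = 185.625
  elongated: 495 × 1/16 = 30.9375
Contribution of disc-shaped: (287 − 278.4375)² / 278.4375 = 0.2633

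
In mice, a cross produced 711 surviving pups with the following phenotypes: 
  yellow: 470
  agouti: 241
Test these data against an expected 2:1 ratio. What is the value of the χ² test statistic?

0.101

Under the 2:1 hypothesis (Σ ratio = 3, N = 711):
  yellow: 711 × 2/3 = 474
  agouti: 711 × 1/3 = 237
χ² = Σ (O − E)² / E
  yellow: (470 − 474)² / 474 = 0.0338
  agouti: (241 − 237)² / 237 = 0.0675
χ² = 0.0338 + 0.0675 = 0.1013 ≈ 0.101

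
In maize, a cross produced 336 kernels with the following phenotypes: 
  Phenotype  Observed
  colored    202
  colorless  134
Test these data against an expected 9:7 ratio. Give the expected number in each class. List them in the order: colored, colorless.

Expected counts for N = 336 under a 9:7 ratio (total parts = 16):
  colored: 336 × 9/16 = 189
  colorless: 336 × 7/16 = 147

189, 147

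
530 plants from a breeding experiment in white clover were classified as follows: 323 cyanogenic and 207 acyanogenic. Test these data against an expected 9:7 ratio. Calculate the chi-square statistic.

Under the 9:7 hypothesis (Σ ratio = 16, N = 530):
  cyanogenic: 530 × 9/16 = 298.125
  acyanogenic: 530 × 7/16 = 231.875
χ² = Σ (O − E)² / E
  cyanogenic: (323 − 298.125)² / 298.125 = 2.0755
  acyanogenic: (207 − 231.875)² / 231.875 = 2.6685
χ² = 2.0755 + 2.6685 = 4.744

4.744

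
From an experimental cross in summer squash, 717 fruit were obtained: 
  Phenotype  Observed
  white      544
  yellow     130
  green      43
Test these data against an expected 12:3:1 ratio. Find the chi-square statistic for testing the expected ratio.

Under the 12:3:1 hypothesis (Σ ratio = 16, N = 717):
  white: 717 × 12/16 = 537.75
  yellow: 717 × 3/16 = 134.4375
  green: 717 × 1/16 = 44.8125
χ² = Σ (O − E)² / E
  white: (544 − 537.75)² / 537.75 = 0.0726
  yellow: (130 − 134.4375)² / 134.4375 = 0.1465
  green: (43 − 44.8125)² / 44.8125 = 0.0733
χ² = 0.0726 + 0.1465 + 0.0733 = 0.2924 ≈ 0.292

0.292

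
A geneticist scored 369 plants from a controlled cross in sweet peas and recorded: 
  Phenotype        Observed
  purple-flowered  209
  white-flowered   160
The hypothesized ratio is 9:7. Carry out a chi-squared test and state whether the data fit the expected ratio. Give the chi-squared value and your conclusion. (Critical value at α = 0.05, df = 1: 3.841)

Expected counts for N = 369 under a 9:7 ratio (total parts = 16):
  purple-flowered: 369 × 9/16 = 207.5625
  white-flowered: 369 × 7/16 = 161.4375
χ² = Σ (O − E)² / E
  purple-flowered: (209 − 207.5625)² / 207.5625 = 0.0100
  white-flowered: (160 − 161.4375)² / 161.4375 = 0.0128
χ² = 0.0100 + 0.0128 = 0.0228 ≈ 0.023
Degrees of freedom = 2 − 1 = 1; critical value at α = 0.05 is 3.841.
Since 0.023 < 3.841, we fail to reject the null hypothesis — the data are consistent with the 9:7 ratio.

0.023; consistent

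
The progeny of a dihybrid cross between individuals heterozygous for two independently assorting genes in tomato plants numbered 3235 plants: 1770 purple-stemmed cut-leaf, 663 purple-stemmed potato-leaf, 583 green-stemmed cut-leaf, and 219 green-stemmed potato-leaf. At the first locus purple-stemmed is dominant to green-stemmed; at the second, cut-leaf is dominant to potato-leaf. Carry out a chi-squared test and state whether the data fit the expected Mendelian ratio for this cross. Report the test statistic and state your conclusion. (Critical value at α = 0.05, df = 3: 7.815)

8.921; not consistent

A dihybrid F₂ with independent assortment and complete dominance at both loci gives a 9:3:3:1 phenotypic ratio.
Total ratio parts = 16. Expected numbers out of 3235:
  purple-stemmed cut-leaf: 3235 × 9/16 = 1819.6875
  purple-stemmed potato-leaf: 3235 × 3/16 = 606.5625
  green-stemmed cut-leaf: 3235 × 3/16 = 606.5625
  green-stemmed potato-leaf: 3235 × 1/16 = 202.1875
χ² = Σ (O − E)² / E
  purple-stemmed cut-leaf: (1770 − 1819.6875)² / 1819.6875 = 1.3567
  purple-stemmed potato-leaf: (663 − 606.5625)² / 606.5625 = 5.2512
  green-stemmed cut-leaf: (583 − 606.5625)² / 606.5625 = 0.9153
  green-stemmed potato-leaf: (219 − 202.1875)² / 202.1875 = 1.3980
χ² = 1.3567 + 5.2512 + 0.9153 + 1.3980 = 8.9212 ≈ 8.921
Degrees of freedom = 4 − 1 = 3; critical value at α = 0.05 is 7.815.
Since 8.921 > 7.815, we reject the null hypothesis — the data do not fit the 9:3:3:1 ratio.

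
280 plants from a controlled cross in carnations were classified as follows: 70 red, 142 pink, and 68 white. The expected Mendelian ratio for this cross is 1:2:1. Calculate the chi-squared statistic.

Total ratio parts = 4. Expected numbers out of 280:
  red: 280 × 1/4 = 70
  pink: 280 × 2/4 = 140
  white: 280 × 1/4 = 70
χ² = Σ (O − E)² / E
  red: (70 − 70)² / 70 = 0.0000
  pink: (142 − 140)² / 140 = 0.0286
  white: (68 − 70)² / 70 = 0.0571
χ² = 0.0000 + 0.0286 + 0.0571 = 0.0857 ≈ 0.086

0.086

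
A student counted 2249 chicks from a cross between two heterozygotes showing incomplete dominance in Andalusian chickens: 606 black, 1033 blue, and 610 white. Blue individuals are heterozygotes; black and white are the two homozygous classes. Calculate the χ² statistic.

With incomplete dominance, a heterozygote × heterozygote cross gives a 1:2:1 phenotypic ratio.
Expected counts for N = 2249 under a 1:2:1 ratio (total parts = 4):
  black: 2249 × 1/4 = 562.25
  blue: 2249 × 2/4 = 1124.5
  white: 2249 × 1/4 = 562.25
χ² = Σ (O − E)² / E
  black: (606 − 562.25)² / 562.25 = 3.4043
  blue: (1033 − 1124.5)² / 1124.5 = 7.4453
  white: (610 − 562.25)² / 562.25 = 4.0552
χ² = 3.4043 + 7.4453 + 4.0552 = 14.9048 ≈ 14.905

14.905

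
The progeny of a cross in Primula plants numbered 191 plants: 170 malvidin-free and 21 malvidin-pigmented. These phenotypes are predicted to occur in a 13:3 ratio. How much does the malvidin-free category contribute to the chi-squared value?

Under the 13:3 hypothesis (Σ ratio = 16, N = 191):
  malvidin-free: 191 × 13/16 = 155.1875
  malvidin-pigmented: 191 × 3/16 = 35.8125
Contribution of malvidin-free: (170 − 155.1875)² / 155.1875 = 1.4138

1.414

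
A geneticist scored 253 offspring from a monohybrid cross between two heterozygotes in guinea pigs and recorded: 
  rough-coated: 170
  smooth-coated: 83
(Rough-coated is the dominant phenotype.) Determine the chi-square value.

8.223

For a monohybrid cross between heterozygotes with complete dominance, the expected phenotypic ratio is 3:1.
Expected counts for N = 253 under a 3:1 ratio (total parts = 4):
  rough-coated: 253 × 3/4 = 189.75
  smooth-coated: 253 × 1/4 = 63.25
χ² = Σ (O − E)² / E
  rough-coated: (170 − 189.75)² / 189.75 = 2.0557
  smooth-coated: (83 − 63.25)² / 63.25 = 6.1670
χ² = 2.0557 + 6.1670 = 8.2227 ≈ 8.223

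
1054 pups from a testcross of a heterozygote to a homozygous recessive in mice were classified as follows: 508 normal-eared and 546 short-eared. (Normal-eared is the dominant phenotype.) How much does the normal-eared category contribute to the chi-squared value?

A testcross of a heterozygote (Aa × aa) gives a 1:1 phenotypic ratio.
Expected counts for N = 1054 under a 1:1 ratio (total parts = 2):
  normal-eared: 1054 × 1/2 = 527
  short-eared: 1054 × 1/2 = 527
Contribution of normal-eared: (508 − 527)² / 527 = 0.6850

0.685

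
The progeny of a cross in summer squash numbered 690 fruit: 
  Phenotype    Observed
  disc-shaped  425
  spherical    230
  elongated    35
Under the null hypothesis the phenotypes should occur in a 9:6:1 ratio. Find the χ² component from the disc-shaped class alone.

The 9:6:1 ratio has 16 parts, so with N = 690 the expected counts are:
  disc-shaped: 690 × 9/16 = 388.125
  spherical: 690 × 6/16 = 258.75
  elongated: 690 × 1/16 = 43.125
Contribution of disc-shaped: (425 − 388.125)² / 388.125 = 3.5034

3.503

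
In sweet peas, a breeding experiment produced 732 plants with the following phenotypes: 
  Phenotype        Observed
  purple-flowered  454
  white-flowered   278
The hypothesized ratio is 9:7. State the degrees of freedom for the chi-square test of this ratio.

A goodness-of-fit test with 2 phenotype classes has df = 2 − 1 = 1.

1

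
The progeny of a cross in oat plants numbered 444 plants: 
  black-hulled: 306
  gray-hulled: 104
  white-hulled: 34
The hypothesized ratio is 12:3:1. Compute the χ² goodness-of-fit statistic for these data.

The 12:3:1 ratio has 16 parts, so with N = 444 the expected counts are:
  black-hulled: 444 × 12/16 = 333
  gray-hulled: 444 × 3/16 = 83.25
  white-hulled: 444 × 1/16 = 27.75
χ² = Σ (O − E)² / E
  black-hulled: (306 − 333)² / 333 = 2.1892
  gray-hulled: (104 − 83.25)² / 83.25 = 5.1719
  white-hulled: (34 − 27.75)² / 27.75 = 1.4077
χ² = 2.1892 + 5.1719 + 1.4077 = 8.7688 ≈ 8.769

8.769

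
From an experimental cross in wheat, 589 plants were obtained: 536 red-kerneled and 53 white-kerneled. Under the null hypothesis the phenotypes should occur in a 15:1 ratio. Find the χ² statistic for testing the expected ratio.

Total ratio parts = 16. Expected numbers out of 589:
  red-kerneled: 589 × 15/16 = 552.1875
  white-kerneled: 589 × 1/16 = 36.8125
χ² = Σ (O − E)² / E
  red-kerneled: (536 − 552.1875)² / 552.1875 = 0.4745
  white-kerneled: (53 − 36.8125)² / 36.8125 = 7.1181
χ² = 0.4745 + 7.1181 = 7.5926 ≈ 7.593

7.593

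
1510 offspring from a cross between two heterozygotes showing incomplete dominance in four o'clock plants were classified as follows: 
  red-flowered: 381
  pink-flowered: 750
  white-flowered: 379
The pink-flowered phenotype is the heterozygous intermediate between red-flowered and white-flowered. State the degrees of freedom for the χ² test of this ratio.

With incomplete dominance, a heterozygote × heterozygote cross gives a 1:2:1 phenotypic ratio.
A goodness-of-fit test with 3 phenotype classes has df = 3 − 1 = 2.

2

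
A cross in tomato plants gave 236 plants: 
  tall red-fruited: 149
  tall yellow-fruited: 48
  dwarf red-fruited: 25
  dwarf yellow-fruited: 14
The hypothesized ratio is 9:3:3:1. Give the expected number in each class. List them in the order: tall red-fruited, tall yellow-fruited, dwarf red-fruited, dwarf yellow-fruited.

Under the 9:3:3:1 hypothesis (Σ ratio = 16, N = 236):
  tall red-fruited: 236 × 9/16 = 132.75
  tall yellow-fruited: 236 × 3/16 = 44.25
  dwarf red-fruited: 236 × 3/16 = 44.25
  dwarf yellow-fruited: 236 × 1/16 = 14.75

132.75, 44.25, 44.25, 14.75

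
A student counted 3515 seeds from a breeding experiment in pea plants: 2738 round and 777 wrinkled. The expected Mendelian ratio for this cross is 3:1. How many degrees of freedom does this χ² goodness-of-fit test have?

1

A goodness-of-fit test with 2 phenotype classes has df = 2 − 1 = 1.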